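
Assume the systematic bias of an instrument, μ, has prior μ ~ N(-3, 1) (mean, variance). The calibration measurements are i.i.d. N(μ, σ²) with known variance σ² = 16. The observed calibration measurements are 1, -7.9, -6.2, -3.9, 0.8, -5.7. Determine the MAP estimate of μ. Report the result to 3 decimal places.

μ̂_MAP = -3.177

n = 6; x̄ = (1 + (-7.9) + (-6.2) + (-3.9) + 0.8 + (-5.7))/6 = -21.9/6 = -3.65.
For a Normal prior and Normal likelihood with known variance, the posterior is Normal; its mode equals its mean, the precision-weighted average.
Prior precision 1/σ₀² = 1/1 = 1; data precision n/σ² = 6/16 = 0.375.
μ̂ = (1·(-3) + 0.375·(-3.65)) / (1 + 0.375) = (-4.36875)/1.375 = -699/220 ≈ -3.177.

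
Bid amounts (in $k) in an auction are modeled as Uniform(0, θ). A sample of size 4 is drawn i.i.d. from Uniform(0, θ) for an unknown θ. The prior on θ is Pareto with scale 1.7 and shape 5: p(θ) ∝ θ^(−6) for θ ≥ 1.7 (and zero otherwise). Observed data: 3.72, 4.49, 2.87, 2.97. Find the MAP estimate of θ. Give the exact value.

The Uniform(0, θ) likelihood is θ^(−n) for θ ≥ max(xᵢ), zero otherwise. Here max(xᵢ) = 4.49.
Posterior ∝ θ^(−6) · θ^(−4) = θ^(−10) on θ ≥ max(1.7, 4.49) = 4.49.
This density is strictly decreasing in θ, so the posterior mode lies at the lower boundary of the support.

θ̂_MAP = 4.49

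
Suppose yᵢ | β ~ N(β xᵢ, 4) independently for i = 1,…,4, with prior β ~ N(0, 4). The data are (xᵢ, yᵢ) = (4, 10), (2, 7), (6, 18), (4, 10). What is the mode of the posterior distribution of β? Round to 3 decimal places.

β̂_MAP = 2.767

log p(β | y) = −Σ(yᵢ − βxᵢ)²/(2·4) − β²/(2·4) + const.
Setting the derivative to zero: Σxᵢ(yᵢ − βxᵢ)/4 − β/4 = 0, so β = Σxᵢyᵢ / (Σxᵢ² + σ²/τ²).
Σxᵢyᵢ = 4·10 + 2·7 + 6·18 + 4·10 = 202; Σxᵢ² = 72; σ²/τ² = 1.
β̂_MAP = 202 / (72 + 1) = 202/73 ≈ 2.767.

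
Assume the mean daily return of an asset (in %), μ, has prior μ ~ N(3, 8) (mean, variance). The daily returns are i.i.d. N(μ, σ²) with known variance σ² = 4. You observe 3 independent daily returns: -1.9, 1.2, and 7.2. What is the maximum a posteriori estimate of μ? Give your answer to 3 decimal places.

μ̂_MAP = 2.286

n = 3; x̄ = ((-1.9) + 1.2 + 7.2)/3 = 6.5/3 = 13/6 ≈ 2.1667.
For a Normal prior and Normal likelihood with known variance, the posterior is Normal; its mode equals its mean, the precision-weighted average.
Prior precision 1/σ₀² = 1/8 = 0.125; data precision n/σ² = 3/4 = 0.75.
μ̂ = (0.125·3 + 0.75·(13/6)) / (0.125 + 0.75) = 2/0.875 = 16/7 ≈ 2.286.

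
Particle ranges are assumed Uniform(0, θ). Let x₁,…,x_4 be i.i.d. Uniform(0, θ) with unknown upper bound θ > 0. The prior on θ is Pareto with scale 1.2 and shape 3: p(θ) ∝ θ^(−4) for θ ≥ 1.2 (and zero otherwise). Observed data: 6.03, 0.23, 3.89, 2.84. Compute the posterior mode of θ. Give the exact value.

θ̂_MAP = 6.03

The Uniform(0, θ) likelihood is θ^(−n) for θ ≥ max(xᵢ), zero otherwise. Here max(xᵢ) = 6.03.
Posterior ∝ θ^(−4) · θ^(−4) = θ^(−8) on θ ≥ max(1.2, 6.03) = 6.03.
This density is strictly decreasing in θ, so the posterior mode lies at the lower boundary of the support.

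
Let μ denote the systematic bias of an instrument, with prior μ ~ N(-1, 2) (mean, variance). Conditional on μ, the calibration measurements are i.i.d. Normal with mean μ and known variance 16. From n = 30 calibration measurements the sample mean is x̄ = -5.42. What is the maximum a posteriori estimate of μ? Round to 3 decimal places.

μ̂_MAP = -4.489

n = 30, x̄ = -5.42.
For a Normal prior and Normal likelihood with known variance, the posterior is Normal; its mode equals its mean, the precision-weighted average.
Prior precision 1/σ₀² = 1/2 = 0.5; data precision n/σ² = 30/16 = 1.875.
μ̂ = (0.5·(-1) + 1.875·(-5.42)) / (0.5 + 1.875) = (-10.6625)/2.375 = -853/190 ≈ -4.489.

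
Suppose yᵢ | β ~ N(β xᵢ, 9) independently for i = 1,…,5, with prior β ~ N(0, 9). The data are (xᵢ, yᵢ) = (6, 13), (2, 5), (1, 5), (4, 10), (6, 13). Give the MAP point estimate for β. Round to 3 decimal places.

β̂_MAP = 2.245

log p(β | y) = −Σ(yᵢ − βxᵢ)²/(2·9) − β²/(2·9) + const.
Setting the derivative to zero: Σxᵢ(yᵢ − βxᵢ)/9 − β/9 = 0, so β = Σxᵢyᵢ / (Σxᵢ² + σ²/τ²).
Σxᵢyᵢ = 6·13 + 2·5 + 1·5 + 4·10 + 6·13 = 211; Σxᵢ² = 93; σ²/τ² = 1.
β̂_MAP = 211 / (93 + 1) = 211/94 ≈ 2.245.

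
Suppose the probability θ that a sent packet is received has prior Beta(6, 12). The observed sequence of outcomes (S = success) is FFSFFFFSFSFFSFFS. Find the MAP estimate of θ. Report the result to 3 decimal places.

Prior: Beta(6, 12).
Data: 5 successes in 16 trials (from the sequence). The binomial likelihood contributes θ^5(1−θ)^11, so the posterior is Beta(6+5, 12+11) = Beta(11, 23).
For Beta(a, b) with a, b > 1 the mode is (a−1)/(a+b−2) = 10/32 ≈ 0.313.

θ̂_MAP = 0.313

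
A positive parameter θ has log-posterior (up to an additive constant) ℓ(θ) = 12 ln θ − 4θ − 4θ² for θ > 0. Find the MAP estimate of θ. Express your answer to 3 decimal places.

ℓ'(θ) = 12/θ − 4 − 8θ. Setting this to zero and multiplying by θ: 8θ² + 4θ − 12 = 0.
θ = (−4 + √(4² + 4·8·12)) / (2·8) = (−4 + √400) / 16 = (−4 + 20)/16 = 1.
ℓ''(θ) = −12/θ² − 8 < 0, confirming a maximum.

θ̂_MAP = 1.000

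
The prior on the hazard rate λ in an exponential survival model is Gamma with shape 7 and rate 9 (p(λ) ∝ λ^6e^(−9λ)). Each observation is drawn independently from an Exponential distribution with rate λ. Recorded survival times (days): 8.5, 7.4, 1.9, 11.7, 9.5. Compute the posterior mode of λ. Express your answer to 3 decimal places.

The Exponential(rate=λ) likelihood is ∝ λ^n e^(−λΣtᵢ). Here n = 5 and Σtᵢ = 8.5 + 7.4 + 1.9 + 11.7 + 9.5 = 39.
Posterior ∝ λ^6e^(−9λ) · λ^5e^(−39λ) = λ^11e^(−48λ), i.e. Gamma(12, 48).
Mode = (a−1)/b = 11/48 ≈ 0.229.

λ̂_MAP = 0.229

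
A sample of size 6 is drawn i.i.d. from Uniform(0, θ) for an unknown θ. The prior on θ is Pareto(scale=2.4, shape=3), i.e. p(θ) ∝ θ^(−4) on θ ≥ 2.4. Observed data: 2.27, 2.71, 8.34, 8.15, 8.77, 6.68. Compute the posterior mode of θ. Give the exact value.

θ̂_MAP = 8.77

The Uniform(0, θ) likelihood is θ^(−n) for θ ≥ max(xᵢ), zero otherwise. Here max(xᵢ) = 8.77.
Posterior ∝ θ^(−4) · θ^(−6) = θ^(−10) on θ ≥ max(2.4, 8.77) = 8.77.
This density is strictly decreasing in θ, so the posterior mode lies at the lower boundary of the support.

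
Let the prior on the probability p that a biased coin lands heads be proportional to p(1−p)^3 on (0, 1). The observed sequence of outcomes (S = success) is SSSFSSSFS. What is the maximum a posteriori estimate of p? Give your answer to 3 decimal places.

p̂_MAP = 0.615

The prior density ∝ p(1−p)^3 is the kernel of Beta(2, 4).
Data: 7 successes in 9 trials (from the sequence). The binomial likelihood contributes p^7(1−p)^2, so the posterior is Beta(2+7, 4+2) = Beta(9, 6).
For Beta(a, b) with a, b > 1 the mode is (a−1)/(a+b−2) = 8/13 ≈ 0.615.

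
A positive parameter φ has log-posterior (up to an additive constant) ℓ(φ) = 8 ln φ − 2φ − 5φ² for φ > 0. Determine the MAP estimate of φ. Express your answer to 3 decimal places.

ℓ'(φ) = 8/φ − 2 − 10φ. Setting this to zero and multiplying by φ: 10φ² + 2φ − 8 = 0.
φ = (−2 + √(2² + 4·10·8)) / (2·10) = (−2 + √324) / 20 = (−2 + 18)/20 = 4/5.
ℓ''(φ) = −8/φ² − 10 < 0, confirming a maximum.

φ̂_MAP = 0.800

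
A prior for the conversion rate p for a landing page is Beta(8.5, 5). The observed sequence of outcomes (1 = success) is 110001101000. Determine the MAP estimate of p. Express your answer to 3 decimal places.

Prior: Beta(8.5, 5).
Data: 5 successes in 12 trials (from the sequence). The binomial likelihood contributes p^5(1−p)^7, so the posterior is Beta(8.5+5, 5+7) = Beta(13.5, 12).
For Beta(a, b) with a, b > 1 the mode is (a−1)/(a+b−2) = 12.5/23.5 ≈ 0.532.

p̂_MAP = 0.532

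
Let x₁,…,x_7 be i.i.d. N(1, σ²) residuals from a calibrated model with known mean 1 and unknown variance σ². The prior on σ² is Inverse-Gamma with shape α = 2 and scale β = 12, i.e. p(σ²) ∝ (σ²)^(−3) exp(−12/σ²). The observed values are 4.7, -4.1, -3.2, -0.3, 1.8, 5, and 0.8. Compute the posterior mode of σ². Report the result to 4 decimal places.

Sum of squared deviations about the known mean: SS = (4.7−1)² + (-4.1−1)² + (-3.2−1)² + (-0.3−1)² + (1.8−1)² + (5−1)² + (0.8−1)² = 75.71.
The Normal likelihood contributes (σ²)^(−n/2) exp(−SS/(2σ²)), so the posterior is Inverse-Gamma(α + n/2, β + SS/2) = Inverse-Gamma(5.5, 49.855).
The mode of Inverse-Gamma(a, b) is b/(a+1) = 49.855/6.5 ≈ 7.6700.

σ̂²_MAP = 7.6700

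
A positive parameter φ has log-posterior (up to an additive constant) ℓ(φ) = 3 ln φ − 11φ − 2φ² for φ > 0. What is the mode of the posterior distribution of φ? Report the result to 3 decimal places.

ℓ'(φ) = 3/φ − 11 − 4φ. Setting this to zero and multiplying by φ: 4φ² + 11φ − 3 = 0.
φ = (−11 + √(11² + 4·4·3)) / (2·4) = (−11 + √169) / 8 = (−11 + 13)/8 = 1/4.
ℓ''(φ) = −3/φ² − 4 < 0, confirming a maximum.

φ̂_MAP = 0.250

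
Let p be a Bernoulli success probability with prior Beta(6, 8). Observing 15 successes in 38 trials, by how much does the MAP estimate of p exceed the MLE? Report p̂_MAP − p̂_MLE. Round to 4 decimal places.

MAP − MLE = 0.0053

Posterior is Beta(21, 31); MAP = (21−1)/(52−2) = 20/50 ≈ 0.40000.
MLE ignores the prior: p̂_MLE = k/n = 15/38 ≈ 0.39474.
Difference = 20/50 − 15/38 = 1/190 ≈ 0.0053.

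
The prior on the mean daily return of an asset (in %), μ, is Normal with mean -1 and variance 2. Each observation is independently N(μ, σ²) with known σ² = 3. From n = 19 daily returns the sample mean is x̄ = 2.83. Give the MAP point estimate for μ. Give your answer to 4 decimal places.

n = 19, x̄ = 2.83.
For a Normal prior and Normal likelihood with known variance, the posterior is Normal; its mode equals its mean, the precision-weighted average.
Prior precision 1/σ₀² = 1/2 = 0.5; data precision n/σ² = 19/3.
μ̂ = (0.5·(-1) + (19/3)·2.83) / (0.5 + 19/3) = (5227/300)/(41/6) = 5227/2050 ≈ 2.5498.

μ̂_MAP = 2.5498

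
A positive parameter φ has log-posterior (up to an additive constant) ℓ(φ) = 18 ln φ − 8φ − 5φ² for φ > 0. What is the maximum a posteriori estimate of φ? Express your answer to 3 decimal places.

φ̂_MAP = 1.000

ℓ'(φ) = 18/φ − 8 − 10φ. Setting this to zero and multiplying by φ: 10φ² + 8φ − 18 = 0.
φ = (−8 + √(8² + 4·10·18)) / (2·10) = (−8 + √784) / 20 = (−8 + 28)/20 = 1.
ℓ''(φ) = −18/φ² − 10 < 0, confirming a maximum.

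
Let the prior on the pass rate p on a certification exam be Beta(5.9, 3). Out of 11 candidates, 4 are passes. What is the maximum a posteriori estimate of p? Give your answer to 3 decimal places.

p̂_MAP = 0.497

Prior: Beta(5.9, 3).
Data: 4 successes in 11 trials. The binomial likelihood contributes p^4(1−p)^7, so the posterior is Beta(5.9+4, 3+7) = Beta(9.9, 10).
For Beta(a, b) with a, b > 1 the mode is (a−1)/(a+b−2) = 8.9/17.9 ≈ 0.497.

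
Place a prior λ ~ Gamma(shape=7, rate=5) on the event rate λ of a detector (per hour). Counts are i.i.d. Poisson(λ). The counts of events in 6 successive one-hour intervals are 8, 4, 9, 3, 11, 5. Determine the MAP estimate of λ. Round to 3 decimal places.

λ̂_MAP = 4.182

Σxᵢ = 8+4+9+3+11+5 = 40, with n = 6.
Posterior ∝ λ^6e^(−5λ) · λ^40e^(−6λ) = λ^46e^(−11λ), i.e. Gamma(shape=47, rate=11).
The mode of a Gamma(a, b) with a ≥ 1 (shape–rate) is (a−1)/b = 46/11 ≈ 4.182.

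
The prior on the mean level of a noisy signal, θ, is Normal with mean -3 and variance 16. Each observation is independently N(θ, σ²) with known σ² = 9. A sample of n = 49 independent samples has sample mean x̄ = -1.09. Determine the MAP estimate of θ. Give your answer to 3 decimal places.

n = 49, x̄ = -1.09.
For a Normal prior and Normal likelihood with known variance, the posterior is Normal; its mode equals its mean, the precision-weighted average.
Prior precision 1/σ₀² = 1/16 = 0.0625; data precision n/σ² = 49/9.
θ̂ = (0.0625·(-3) + (49/9)·(-1.09)) / (0.0625 + 49/9) = (-22039/3600)/(793/144) = -22039/19825 ≈ -1.112.

θ̂_MAP = -1.112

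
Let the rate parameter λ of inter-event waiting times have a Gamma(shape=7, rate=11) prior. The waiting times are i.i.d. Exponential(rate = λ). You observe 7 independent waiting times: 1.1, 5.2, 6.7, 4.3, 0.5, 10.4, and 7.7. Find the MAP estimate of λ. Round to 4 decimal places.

λ̂_MAP = 0.2772

The Exponential(rate=λ) likelihood is ∝ λ^n e^(−λΣtᵢ). Here n = 7 and Σtᵢ = 1.1 + 5.2 + 6.7 + 4.3 + 0.5 + 10.4 + 7.7 = 35.9.
Posterior ∝ λ^6e^(−11λ) · λ^7e^(−35.9λ) = λ^13e^(−46.9λ), i.e. Gamma(14, 46.9).
Mode = (a−1)/b = 13/46.9 ≈ 0.2772.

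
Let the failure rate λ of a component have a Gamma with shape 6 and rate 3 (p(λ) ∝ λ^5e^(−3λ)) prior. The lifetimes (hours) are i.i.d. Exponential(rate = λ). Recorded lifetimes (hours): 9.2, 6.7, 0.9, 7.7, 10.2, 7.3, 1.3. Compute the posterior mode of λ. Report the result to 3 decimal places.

The Exponential(rate=λ) likelihood is ∝ λ^n e^(−λΣtᵢ). Here n = 7 and Σtᵢ = 9.2 + 6.7 + 0.9 + 7.7 + 10.2 + 7.3 + 1.3 = 43.3.
Posterior ∝ λ^5e^(−3λ) · λ^7e^(−43.3λ) = λ^12e^(−46.3λ), i.e. Gamma(13, 46.3).
Mode = (a−1)/b = 12/46.3 ≈ 0.259.

λ̂_MAP = 0.259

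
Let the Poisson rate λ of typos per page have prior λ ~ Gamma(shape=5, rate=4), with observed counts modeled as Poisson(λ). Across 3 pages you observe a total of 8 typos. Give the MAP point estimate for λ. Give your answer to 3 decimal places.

λ̂_MAP = 1.714

Σxᵢ = 8, n = 3.
Posterior ∝ λ^4e^(−4λ) · λ^8e^(−3λ) = λ^12e^(−7λ), i.e. Gamma(shape=13, rate=7).
The mode of a Gamma(a, b) with a ≥ 1 (shape–rate) is (a−1)/b = 12/7 ≈ 1.714.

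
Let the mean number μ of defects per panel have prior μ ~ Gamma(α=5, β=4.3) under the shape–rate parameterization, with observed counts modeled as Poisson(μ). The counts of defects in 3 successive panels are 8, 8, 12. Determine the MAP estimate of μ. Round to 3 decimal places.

Σxᵢ = 8+8+12 = 28, with n = 3.
Posterior ∝ μ^4e^(−4.3μ) · μ^28e^(−3μ) = μ^32e^(−7.3μ), i.e. Gamma(shape=33, rate=7.3).
The mode of a Gamma(a, b) with a ≥ 1 (shape–rate) is (a−1)/b = 32/7.3 ≈ 4.384.

μ̂_MAP = 4.384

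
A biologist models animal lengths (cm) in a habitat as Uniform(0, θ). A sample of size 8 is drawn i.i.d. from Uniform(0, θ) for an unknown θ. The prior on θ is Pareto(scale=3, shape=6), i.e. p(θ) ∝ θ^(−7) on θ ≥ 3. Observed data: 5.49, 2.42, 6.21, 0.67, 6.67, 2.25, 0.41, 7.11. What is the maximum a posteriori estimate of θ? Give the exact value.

θ̂_MAP = 7.11

The Uniform(0, θ) likelihood is θ^(−n) for θ ≥ max(xᵢ), zero otherwise. Here max(xᵢ) = 7.11.
Posterior ∝ θ^(−7) · θ^(−8) = θ^(−15) on θ ≥ max(3, 7.11) = 7.11.
This density is strictly decreasing in θ, so the posterior mode lies at the lower boundary of the support.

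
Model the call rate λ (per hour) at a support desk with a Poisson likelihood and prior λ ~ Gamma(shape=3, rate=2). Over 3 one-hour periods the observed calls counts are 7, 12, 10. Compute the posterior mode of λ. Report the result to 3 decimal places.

λ̂_MAP = 6.200

Σxᵢ = 7+12+10 = 29, with n = 3.
Posterior ∝ λ^2e^(−2λ) · λ^29e^(−3λ) = λ^31e^(−5λ), i.e. Gamma(shape=32, rate=5).
The mode of a Gamma(a, b) with a ≥ 1 (shape–rate) is (a−1)/b = 31/5 ≈ 6.200.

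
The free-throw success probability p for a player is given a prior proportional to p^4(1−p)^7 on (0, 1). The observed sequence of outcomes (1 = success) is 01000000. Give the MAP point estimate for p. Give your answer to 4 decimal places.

The prior density ∝ p^4(1−p)^7 is the kernel of Beta(5, 8).
Data: 1 success in 8 trials (from the sequence). The binomial likelihood contributes p(1−p)^7, so the posterior is Beta(5+1, 8+7) = Beta(6, 15).
For Beta(a, b) with a, b > 1 the mode is (a−1)/(a+b−2) = 5/19 ≈ 0.2632.

p̂_MAP = 0.2632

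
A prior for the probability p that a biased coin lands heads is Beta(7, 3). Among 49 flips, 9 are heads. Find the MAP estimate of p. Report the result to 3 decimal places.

p̂_MAP = 0.263

Prior: Beta(7, 3).
Data: 9 successes in 49 trials. The binomial likelihood contributes p^9(1−p)^40, so the posterior is Beta(7+9, 3+40) = Beta(16, 43).
For Beta(a, b) with a, b > 1 the mode is (a−1)/(a+b−2) = 15/57 ≈ 0.263.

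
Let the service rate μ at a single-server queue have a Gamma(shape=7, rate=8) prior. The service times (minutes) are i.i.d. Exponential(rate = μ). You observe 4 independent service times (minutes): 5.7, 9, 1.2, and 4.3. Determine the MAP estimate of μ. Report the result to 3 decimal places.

The Exponential(rate=μ) likelihood is ∝ μ^n e^(−μΣtᵢ). Here n = 4 and Σtᵢ = 5.7 + 9 + 1.2 + 4.3 = 20.2.
Posterior ∝ μ^6e^(−8μ) · μ^4e^(−20.2μ) = μ^10e^(−28.2μ), i.e. Gamma(11, 28.2).
Mode = (a−1)/b = 10/28.2 ≈ 0.355.

μ̂_MAP = 0.355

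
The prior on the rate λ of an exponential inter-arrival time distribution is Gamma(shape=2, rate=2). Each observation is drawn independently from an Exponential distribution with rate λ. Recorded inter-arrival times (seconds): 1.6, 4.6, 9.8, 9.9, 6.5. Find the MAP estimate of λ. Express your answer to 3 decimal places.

The Exponential(rate=λ) likelihood is ∝ λ^n e^(−λΣtᵢ). Here n = 5 and Σtᵢ = 1.6 + 4.6 + 9.8 + 9.9 + 6.5 = 32.4.
Posterior ∝ λe^(−2λ) · λ^5e^(−32.4λ) = λ^6e^(−34.4λ), i.e. Gamma(7, 34.4).
Mode = (a−1)/b = 6/34.4 ≈ 0.174.

λ̂_MAP = 0.174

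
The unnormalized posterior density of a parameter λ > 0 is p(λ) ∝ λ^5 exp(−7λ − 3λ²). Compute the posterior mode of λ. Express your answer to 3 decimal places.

λ̂_MAP = 0.500

ℓ'(λ) = 5/λ − 7 − 6λ. Setting this to zero and multiplying by λ: 6λ² + 7λ − 5 = 0.
λ = (−7 + √(7² + 4·6·5)) / (2·6) = (−7 + √169) / 12 = (−7 + 13)/12 = 1/2.
ℓ''(λ) = −5/λ² − 6 < 0, confirming a maximum.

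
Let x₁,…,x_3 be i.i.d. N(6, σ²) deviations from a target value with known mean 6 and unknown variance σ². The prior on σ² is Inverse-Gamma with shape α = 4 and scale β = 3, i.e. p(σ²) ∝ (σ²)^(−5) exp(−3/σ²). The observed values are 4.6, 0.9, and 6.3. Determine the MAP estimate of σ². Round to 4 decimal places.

σ̂²_MAP = 2.6200

Sum of squared deviations about the known mean: SS = (4.6−6)² + (0.9−6)² + (6.3−6)² = 28.06.
The Normal likelihood contributes (σ²)^(−n/2) exp(−SS/(2σ²)), so the posterior is Inverse-Gamma(α + n/2, β + SS/2) = Inverse-Gamma(5.5, 17.03).
The mode of Inverse-Gamma(a, b) is b/(a+1) = 17.03/6.5 ≈ 2.6200.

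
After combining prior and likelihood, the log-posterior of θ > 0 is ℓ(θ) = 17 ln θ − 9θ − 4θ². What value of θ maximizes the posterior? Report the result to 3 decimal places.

ℓ'(θ) = 17/θ − 9 − 8θ. Setting this to zero and multiplying by θ: 8θ² + 9θ − 17 = 0.
θ = (−9 + √(9² + 4·8·17)) / (2·8) = (−9 + √625) / 16 = (−9 + 25)/16 = 1.
ℓ''(θ) = −17/θ² − 8 < 0, confirming a maximum.

θ̂_MAP = 1.000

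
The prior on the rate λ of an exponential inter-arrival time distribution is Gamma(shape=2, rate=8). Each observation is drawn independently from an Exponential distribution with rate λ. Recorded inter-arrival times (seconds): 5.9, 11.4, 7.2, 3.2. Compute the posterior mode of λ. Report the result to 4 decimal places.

λ̂_MAP = 0.1401

The Exponential(rate=λ) likelihood is ∝ λ^n e^(−λΣtᵢ). Here n = 4 and Σtᵢ = 5.9 + 11.4 + 7.2 + 3.2 = 27.7.
Posterior ∝ λe^(−8λ) · λ^4e^(−27.7λ) = λ^5e^(−35.7λ), i.e. Gamma(6, 35.7).
Mode = (a−1)/b = 5/35.7 ≈ 0.1401.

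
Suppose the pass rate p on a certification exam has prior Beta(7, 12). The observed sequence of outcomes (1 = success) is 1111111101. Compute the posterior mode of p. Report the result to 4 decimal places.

p̂_MAP = 0.5556

Prior: Beta(7, 12).
Data: 9 successes in 10 trials (from the sequence). The binomial likelihood contributes p^9(1−p)^1, so the posterior is Beta(7+9, 12+1) = Beta(16, 13).
For Beta(a, b) with a, b > 1 the mode is (a−1)/(a+b−2) = 15/27 ≈ 0.5556.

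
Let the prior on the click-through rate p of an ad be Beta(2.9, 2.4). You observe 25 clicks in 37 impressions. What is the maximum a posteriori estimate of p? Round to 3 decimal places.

Prior: Beta(2.9, 2.4).
Data: 25 successes in 37 trials. The binomial likelihood contributes p^25(1−p)^12, so the posterior is Beta(2.9+25, 2.4+12) = Beta(27.9, 14.4).
For Beta(a, b) with a, b > 1 the mode is (a−1)/(a+b−2) = 26.9/40.3 ≈ 0.667.

p̂_MAP = 0.667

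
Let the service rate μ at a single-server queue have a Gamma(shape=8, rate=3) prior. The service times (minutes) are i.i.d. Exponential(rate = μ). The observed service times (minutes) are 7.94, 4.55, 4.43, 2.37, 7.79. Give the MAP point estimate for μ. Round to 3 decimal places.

The Exponential(rate=μ) likelihood is ∝ μ^n e^(−μΣtᵢ). Here n = 5 and Σtᵢ = 7.94 + 4.55 + 4.43 + 2.37 + 7.79 = 27.08.
Posterior ∝ μ^7e^(−3μ) · μ^5e^(−27.08μ) = μ^12e^(−30.08μ), i.e. Gamma(13, 30.08).
Mode = (a−1)/b = 12/30.08 ≈ 0.399.

μ̂_MAP = 0.399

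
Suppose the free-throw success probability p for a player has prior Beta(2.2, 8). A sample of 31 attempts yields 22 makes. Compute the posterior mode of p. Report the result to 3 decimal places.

Prior: Beta(2.2, 8).
Data: 22 successes in 31 trials. The binomial likelihood contributes p^22(1−p)^9, so the posterior is Beta(2.2+22, 8+9) = Beta(24.2, 17).
For Beta(a, b) with a, b > 1 the mode is (a−1)/(a+b−2) = 23.2/39.2 ≈ 0.592.

p̂_MAP = 0.592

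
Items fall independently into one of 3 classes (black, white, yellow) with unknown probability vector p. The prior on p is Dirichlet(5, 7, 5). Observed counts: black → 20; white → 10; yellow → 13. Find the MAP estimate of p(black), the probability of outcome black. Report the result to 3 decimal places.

MAP estimate of p(black) = 0.421

The posterior is Dirichlet(αᵢ + nᵢ) = Dirichlet(25, 17, 18).
For a Dirichlet(a₁,…,a_K) with all aᵢ > 1, the mode has j-th component (aⱼ − 1)/(Σaᵢ − K).
Here Σaᵢ = 60 and K = 3, so p(black) = (25 − 1)/(60 − 3) = 24/57 ≈ 0.421.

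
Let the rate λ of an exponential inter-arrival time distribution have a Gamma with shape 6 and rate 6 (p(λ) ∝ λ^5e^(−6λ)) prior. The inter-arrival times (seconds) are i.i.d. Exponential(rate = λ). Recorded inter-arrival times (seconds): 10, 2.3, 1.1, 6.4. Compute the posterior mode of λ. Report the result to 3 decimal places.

The Exponential(rate=λ) likelihood is ∝ λ^n e^(−λΣtᵢ). Here n = 4 and Σtᵢ = 10 + 2.3 + 1.1 + 6.4 = 19.8.
Posterior ∝ λ^5e^(−6λ) · λ^4e^(−19.8λ) = λ^9e^(−25.8λ), i.e. Gamma(10, 25.8).
Mode = (a−1)/b = 9/25.8 ≈ 0.349.

λ̂_MAP = 0.349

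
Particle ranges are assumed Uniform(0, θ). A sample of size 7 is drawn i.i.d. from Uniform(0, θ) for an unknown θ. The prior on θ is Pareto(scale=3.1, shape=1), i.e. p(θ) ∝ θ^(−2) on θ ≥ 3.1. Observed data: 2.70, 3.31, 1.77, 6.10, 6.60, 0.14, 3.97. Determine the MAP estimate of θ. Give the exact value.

The Uniform(0, θ) likelihood is θ^(−n) for θ ≥ max(xᵢ), zero otherwise. Here max(xᵢ) = 6.60.
Posterior ∝ θ^(−2) · θ^(−7) = θ^(−9) on θ ≥ max(3.1, 6.60) = 6.60.
This density is strictly decreasing in θ, so the posterior mode lies at the lower boundary of the support.

θ̂_MAP = 6.60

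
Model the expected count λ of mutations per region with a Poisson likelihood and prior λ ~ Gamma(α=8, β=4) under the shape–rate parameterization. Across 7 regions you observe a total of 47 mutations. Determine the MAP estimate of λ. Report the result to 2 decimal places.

λ̂_MAP = 4.91

Σxᵢ = 47, n = 7.
Posterior ∝ λ^7e^(−4λ) · λ^47e^(−7λ) = λ^54e^(−11λ), i.e. Gamma(shape=55, rate=11).
The mode of a Gamma(a, b) with a ≥ 1 (shape–rate) is (a−1)/b = 54/11 ≈ 4.91.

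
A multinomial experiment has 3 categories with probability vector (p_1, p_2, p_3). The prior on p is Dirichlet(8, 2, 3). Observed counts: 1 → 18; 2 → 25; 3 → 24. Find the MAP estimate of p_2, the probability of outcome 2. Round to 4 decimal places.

MAP estimate: 0.3377

The posterior is Dirichlet(αᵢ + nᵢ) = Dirichlet(26, 27, 27).
For a Dirichlet(a₁,…,a_K) with all aᵢ > 1, the mode has j-th component (aⱼ − 1)/(Σaᵢ − K).
Here Σaᵢ = 80 and K = 3, so p_2 = (27 − 1)/(80 − 3) = 26/77 ≈ 0.3377.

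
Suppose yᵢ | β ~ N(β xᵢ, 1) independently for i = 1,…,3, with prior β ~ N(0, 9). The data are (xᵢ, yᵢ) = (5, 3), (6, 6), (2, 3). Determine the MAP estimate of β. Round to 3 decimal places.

log p(β | y) = −Σ(yᵢ − βxᵢ)²/(2·1) − β²/(2·9) + const.
Setting the derivative to zero: Σxᵢ(yᵢ − βxᵢ)/1 − β/9 = 0, so β = Σxᵢyᵢ / (Σxᵢ² + σ²/τ²).
Σxᵢyᵢ = 5·3 + 6·6 + 2·3 = 57; Σxᵢ² = 65; σ²/τ² = 1/9.
β̂_MAP = 57 / (65 + 1/9) = 57/(586/9) = 513/586 ≈ 0.875.

β̂_MAP = 0.875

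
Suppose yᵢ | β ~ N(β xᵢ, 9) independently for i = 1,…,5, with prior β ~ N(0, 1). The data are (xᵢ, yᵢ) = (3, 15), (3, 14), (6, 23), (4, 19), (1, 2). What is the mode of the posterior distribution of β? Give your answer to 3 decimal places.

log p(β | y) = −Σ(yᵢ − βxᵢ)²/(2·9) − β²/(2·1) + const.
Setting the derivative to zero: Σxᵢ(yᵢ − βxᵢ)/9 − β/1 = 0, so β = Σxᵢyᵢ / (Σxᵢ² + σ²/τ²).
Σxᵢyᵢ = 3·15 + 3·14 + 6·23 + 4·19 + 1·2 = 303; Σxᵢ² = 71; σ²/τ² = 9.
β̂_MAP = 303 / (71 + 9) = 303/80 ≈ 3.788.

β̂_MAP = 3.788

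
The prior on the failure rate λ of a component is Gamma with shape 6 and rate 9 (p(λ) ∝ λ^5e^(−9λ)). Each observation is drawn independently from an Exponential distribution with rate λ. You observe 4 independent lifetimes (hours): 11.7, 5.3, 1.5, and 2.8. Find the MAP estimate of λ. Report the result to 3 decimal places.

The Exponential(rate=λ) likelihood is ∝ λ^n e^(−λΣtᵢ). Here n = 4 and Σtᵢ = 11.7 + 5.3 + 1.5 + 2.8 = 21.3.
Posterior ∝ λ^5e^(−9λ) · λ^4e^(−21.3λ) = λ^9e^(−30.3λ), i.e. Gamma(10, 30.3).
Mode = (a−1)/b = 9/30.3 ≈ 0.297.

λ̂_MAP = 0.297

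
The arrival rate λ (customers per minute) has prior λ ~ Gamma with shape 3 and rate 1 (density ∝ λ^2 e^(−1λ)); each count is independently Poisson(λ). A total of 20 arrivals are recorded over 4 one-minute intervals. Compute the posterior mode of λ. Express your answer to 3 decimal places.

Σxᵢ = 20, n = 4.
Posterior ∝ λ^2e^(−1λ) · λ^20e^(−4λ) = λ^22e^(−5λ), i.e. Gamma(shape=23, rate=5).
The mode of a Gamma(a, b) with a ≥ 1 (shape–rate) is (a−1)/b = 22/5 ≈ 4.400.

λ̂_MAP = 4.400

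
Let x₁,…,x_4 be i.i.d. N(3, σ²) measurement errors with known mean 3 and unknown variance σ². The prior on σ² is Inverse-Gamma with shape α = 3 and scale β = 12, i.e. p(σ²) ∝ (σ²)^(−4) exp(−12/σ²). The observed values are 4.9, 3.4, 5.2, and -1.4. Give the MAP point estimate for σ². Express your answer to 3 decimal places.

Sum of squared deviations about the known mean: SS = (4.9−3)² + (3.4−3)² + (5.2−3)² + (-1.4−3)² = 27.97.
The Normal likelihood contributes (σ²)^(−n/2) exp(−SS/(2σ²)), so the posterior is Inverse-Gamma(α + n/2, β + SS/2) = Inverse-Gamma(5, 25.985).
The mode of Inverse-Gamma(a, b) is b/(a+1) = 25.985/6 ≈ 4.331.

σ̂²_MAP = 4.331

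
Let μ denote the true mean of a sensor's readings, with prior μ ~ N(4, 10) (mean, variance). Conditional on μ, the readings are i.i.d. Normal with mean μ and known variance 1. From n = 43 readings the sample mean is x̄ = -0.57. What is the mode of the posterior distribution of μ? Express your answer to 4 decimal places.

μ̂_MAP = -0.5594

n = 43, x̄ = -0.57.
For a Normal prior and Normal likelihood with known variance, the posterior is Normal; its mode equals its mean, the precision-weighted average.
Prior precision 1/σ₀² = 1/10 = 0.1; data precision n/σ² = 43/1 = 43.
μ̂ = (0.1·4 + 43·(-0.57)) / (0.1 + 43) = (-24.11)/43.1 = -2411/4310 ≈ -0.5594.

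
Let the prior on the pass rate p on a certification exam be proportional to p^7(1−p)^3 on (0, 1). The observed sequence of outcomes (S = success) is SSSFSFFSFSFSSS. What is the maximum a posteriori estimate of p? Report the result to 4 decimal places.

p̂_MAP = 0.6667

The prior density ∝ p^7(1−p)^3 is the kernel of Beta(8, 4).
Data: 9 successes in 14 trials (from the sequence). The binomial likelihood contributes p^9(1−p)^5, so the posterior is Beta(8+9, 4+5) = Beta(17, 9).
For Beta(a, b) with a, b > 1 the mode is (a−1)/(a+b−2) = 16/24 ≈ 0.6667.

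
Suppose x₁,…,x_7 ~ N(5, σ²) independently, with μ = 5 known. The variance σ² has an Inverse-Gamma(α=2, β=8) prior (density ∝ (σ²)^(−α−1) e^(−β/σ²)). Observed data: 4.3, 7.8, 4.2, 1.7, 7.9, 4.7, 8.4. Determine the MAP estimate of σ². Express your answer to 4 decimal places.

σ̂²_MAP = 4.3015

Sum of squared deviations about the known mean: SS = (4.3−5)² + (7.8−5)² + (4.2−5)² + (1.7−5)² + (7.9−5)² + (4.7−5)² + (8.4−5)² = 39.92.
The Normal likelihood contributes (σ²)^(−n/2) exp(−SS/(2σ²)), so the posterior is Inverse-Gamma(α + n/2, β + SS/2) = Inverse-Gamma(5.5, 27.96).
The mode of Inverse-Gamma(a, b) is b/(a+1) = 27.96/6.5 ≈ 4.3015.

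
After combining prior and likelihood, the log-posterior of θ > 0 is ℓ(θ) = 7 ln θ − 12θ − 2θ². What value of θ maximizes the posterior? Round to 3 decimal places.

ℓ'(θ) = 7/θ − 12 − 4θ. Setting this to zero and multiplying by θ: 4θ² + 12θ − 7 = 0.
θ = (−12 + √(12² + 4·4·7)) / (2·4) = (−12 + √256) / 8 = (−12 + 16)/8 = 1/2.
ℓ''(θ) = −7/θ² − 4 < 0, confirming a maximum.

θ̂_MAP = 0.500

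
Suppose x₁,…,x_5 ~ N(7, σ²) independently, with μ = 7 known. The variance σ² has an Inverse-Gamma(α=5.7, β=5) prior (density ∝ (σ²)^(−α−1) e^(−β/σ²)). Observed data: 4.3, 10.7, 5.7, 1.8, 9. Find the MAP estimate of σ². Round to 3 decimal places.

σ̂²_MAP = 3.463

Sum of squared deviations about the known mean: SS = (4.3−7)² + (10.7−7)² + (5.7−7)² + (1.8−7)² + (9−7)² = 53.71.
The Normal likelihood contributes (σ²)^(−n/2) exp(−SS/(2σ²)), so the posterior is Inverse-Gamma(α + n/2, β + SS/2) = Inverse-Gamma(8.2, 31.855).
The mode of Inverse-Gamma(a, b) is b/(a+1) = 31.855/9.2 ≈ 3.463.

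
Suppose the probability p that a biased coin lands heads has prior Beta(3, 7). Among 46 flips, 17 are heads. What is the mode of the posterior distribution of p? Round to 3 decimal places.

Prior: Beta(3, 7).
Data: 17 successes in 46 trials. The binomial likelihood contributes p^17(1−p)^29, so the posterior is Beta(3+17, 7+29) = Beta(20, 36).
For Beta(a, b) with a, b > 1 the mode is (a−1)/(a+b−2) = 19/54 ≈ 0.352.

p̂_MAP = 0.352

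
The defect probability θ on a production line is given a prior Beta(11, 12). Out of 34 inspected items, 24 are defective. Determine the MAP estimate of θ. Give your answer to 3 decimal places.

θ̂_MAP = 0.618

Prior: Beta(11, 12).
Data: 24 successes in 34 trials. The binomial likelihood contributes θ^24(1−θ)^10, so the posterior is Beta(11+24, 12+10) = Beta(35, 22).
For Beta(a, b) with a, b > 1 the mode is (a−1)/(a+b−2) = 34/55 ≈ 0.618.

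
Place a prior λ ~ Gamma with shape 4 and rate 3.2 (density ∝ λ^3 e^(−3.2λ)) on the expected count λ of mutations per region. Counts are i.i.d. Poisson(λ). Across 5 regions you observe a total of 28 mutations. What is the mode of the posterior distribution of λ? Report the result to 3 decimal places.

Σxᵢ = 28, n = 5.
Posterior ∝ λ^3e^(−3.2λ) · λ^28e^(−5λ) = λ^31e^(−8.2λ), i.e. Gamma(shape=32, rate=8.2).
The mode of a Gamma(a, b) with a ≥ 1 (shape–rate) is (a−1)/b = 31/8.2 ≈ 3.780.

λ̂_MAP = 3.780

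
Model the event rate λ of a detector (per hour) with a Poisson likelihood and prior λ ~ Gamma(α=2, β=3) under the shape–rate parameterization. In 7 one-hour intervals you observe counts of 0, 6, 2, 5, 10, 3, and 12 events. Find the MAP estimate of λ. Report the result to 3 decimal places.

λ̂_MAP = 3.900

Σxᵢ = 0+6+2+5+10+3+12 = 38, with n = 7.
Posterior ∝ λe^(−3λ) · λ^38e^(−7λ) = λ^39e^(−10λ), i.e. Gamma(shape=40, rate=10).
The mode of a Gamma(a, b) with a ≥ 1 (shape–rate) is (a−1)/b = 39/10 ≈ 3.900.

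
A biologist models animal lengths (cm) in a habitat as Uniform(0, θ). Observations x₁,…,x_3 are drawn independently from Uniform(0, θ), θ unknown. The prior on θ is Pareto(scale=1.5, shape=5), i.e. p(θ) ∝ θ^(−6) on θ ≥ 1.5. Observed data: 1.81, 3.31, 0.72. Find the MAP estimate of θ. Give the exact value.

θ̂_MAP = 3.31

The Uniform(0, θ) likelihood is θ^(−n) for θ ≥ max(xᵢ), zero otherwise. Here max(xᵢ) = 3.31.
Posterior ∝ θ^(−6) · θ^(−3) = θ^(−9) on θ ≥ max(1.5, 3.31) = 3.31.
This density is strictly decreasing in θ, so the posterior mode lies at the lower boundary of the support.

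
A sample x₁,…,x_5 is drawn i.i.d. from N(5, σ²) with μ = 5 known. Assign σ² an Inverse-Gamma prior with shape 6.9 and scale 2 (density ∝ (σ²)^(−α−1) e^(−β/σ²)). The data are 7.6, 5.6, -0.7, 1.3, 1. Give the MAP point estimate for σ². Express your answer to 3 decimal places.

σ̂²_MAP = 3.524

Sum of squared deviations about the known mean: SS = (7.6−5)² + (5.6−5)² + (-0.7−5)² + (1.3−5)² + (1−5)² = 69.3.
The Normal likelihood contributes (σ²)^(−n/2) exp(−SS/(2σ²)), so the posterior is Inverse-Gamma(α + n/2, β + SS/2) = Inverse-Gamma(9.4, 36.65).
The mode of Inverse-Gamma(a, b) is b/(a+1) = 36.65/10.4 ≈ 3.524.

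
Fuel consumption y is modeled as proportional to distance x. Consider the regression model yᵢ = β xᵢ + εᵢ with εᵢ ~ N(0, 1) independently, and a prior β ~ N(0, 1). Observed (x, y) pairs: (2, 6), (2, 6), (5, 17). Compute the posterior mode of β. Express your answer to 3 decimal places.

β̂_MAP = 3.206

log p(β | y) = −Σ(yᵢ − βxᵢ)²/(2·1) − β²/(2·1) + const.
Setting the derivative to zero: Σxᵢ(yᵢ − βxᵢ)/1 − β/1 = 0, so β = Σxᵢyᵢ / (Σxᵢ² + σ²/τ²).
Σxᵢyᵢ = 2·6 + 2·6 + 5·17 = 109; Σxᵢ² = 33; σ²/τ² = 1.
β̂_MAP = 109 / (33 + 1) = 109/34 ≈ 3.206.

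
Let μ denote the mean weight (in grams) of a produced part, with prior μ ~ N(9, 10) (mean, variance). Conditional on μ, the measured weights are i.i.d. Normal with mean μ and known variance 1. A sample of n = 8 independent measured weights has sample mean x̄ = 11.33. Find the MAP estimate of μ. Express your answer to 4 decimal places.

μ̂_MAP = 11.3012

n = 8, x̄ = 11.33.
For a Normal prior and Normal likelihood with known variance, the posterior is Normal; its mode equals its mean, the precision-weighted average.
Prior precision 1/σ₀² = 1/10 = 0.1; data precision n/σ² = 8/1 = 8.
μ̂ = (0.1·9 + 8·11.33) / (0.1 + 8) = 91.54/8.1 = 4577/405 ≈ 11.3012.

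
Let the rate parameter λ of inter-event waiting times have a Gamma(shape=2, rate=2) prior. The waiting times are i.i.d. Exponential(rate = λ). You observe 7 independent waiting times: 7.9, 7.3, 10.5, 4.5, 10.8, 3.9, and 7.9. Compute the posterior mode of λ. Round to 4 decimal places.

λ̂_MAP = 0.1460

The Exponential(rate=λ) likelihood is ∝ λ^n e^(−λΣtᵢ). Here n = 7 and Σtᵢ = 7.9 + 7.3 + 10.5 + 4.5 + 10.8 + 3.9 + 7.9 = 52.8.
Posterior ∝ λe^(−2λ) · λ^7e^(−52.8λ) = λ^8e^(−54.8λ), i.e. Gamma(9, 54.8).
Mode = (a−1)/b = 8/54.8 ≈ 0.1460.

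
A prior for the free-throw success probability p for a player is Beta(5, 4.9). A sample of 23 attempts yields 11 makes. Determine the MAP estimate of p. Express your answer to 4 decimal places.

Prior: Beta(5, 4.9).
Data: 11 successes in 23 trials. The binomial likelihood contributes p^11(1−p)^12, so the posterior is Beta(5+11, 4.9+12) = Beta(16, 16.9).
For Beta(a, b) with a, b > 1 the mode is (a−1)/(a+b−2) = 15/30.9 ≈ 0.4854.

p̂_MAP = 0.4854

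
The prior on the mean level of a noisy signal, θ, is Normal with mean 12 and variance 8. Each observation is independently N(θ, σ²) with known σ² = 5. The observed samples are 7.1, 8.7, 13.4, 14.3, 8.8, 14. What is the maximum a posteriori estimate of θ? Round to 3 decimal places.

θ̂_MAP = 11.140

n = 6; x̄ = (7.1 + 8.7 + 13.4 + 14.3 + 8.8 + 14)/6 = 66.3/6 = 11.05.
For a Normal prior and Normal likelihood with known variance, the posterior is Normal; its mode equals its mean, the precision-weighted average.
Prior precision 1/σ₀² = 1/8 = 0.125; data precision n/σ² = 6/5 = 1.2.
θ̂ = (0.125·12 + 1.2·11.05) / (0.125 + 1.2) = 14.76/1.325 = 2952/265 ≈ 11.140.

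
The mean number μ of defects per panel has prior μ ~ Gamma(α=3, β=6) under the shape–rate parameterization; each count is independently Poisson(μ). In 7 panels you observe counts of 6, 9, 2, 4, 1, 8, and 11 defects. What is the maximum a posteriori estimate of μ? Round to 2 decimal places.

μ̂_MAP = 3.31

Σxᵢ = 6+9+2+4+1+8+11 = 41, with n = 7.
Posterior ∝ μ^2e^(−6μ) · μ^41e^(−7μ) = μ^43e^(−13μ), i.e. Gamma(shape=44, rate=13).
The mode of a Gamma(a, b) with a ≥ 1 (shape–rate) is (a−1)/b = 43/13 ≈ 3.31.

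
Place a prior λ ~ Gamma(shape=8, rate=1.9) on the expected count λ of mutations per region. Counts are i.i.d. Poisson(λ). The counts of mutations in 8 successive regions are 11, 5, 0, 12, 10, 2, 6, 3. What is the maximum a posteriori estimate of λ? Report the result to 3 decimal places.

Σxᵢ = 11+5+0+12+10+2+6+3 = 49, with n = 8.
Posterior ∝ λ^7e^(−1.9λ) · λ^49e^(−8λ) = λ^56e^(−9.9λ), i.e. Gamma(shape=57, rate=9.9).
The mode of a Gamma(a, b) with a ≥ 1 (shape–rate) is (a−1)/b = 56/9.9 ≈ 5.657.

λ̂_MAP = 5.657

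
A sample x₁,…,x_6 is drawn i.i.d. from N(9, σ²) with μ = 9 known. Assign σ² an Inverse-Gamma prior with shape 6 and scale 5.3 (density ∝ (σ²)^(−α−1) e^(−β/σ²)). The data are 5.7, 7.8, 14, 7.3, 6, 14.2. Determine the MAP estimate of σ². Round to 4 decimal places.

σ̂²_MAP = 4.3430

Sum of squared deviations about the known mean: SS = (5.7−9)² + (7.8−9)² + (14−9)² + (7.3−9)² + (6−9)² + (14.2−9)² = 76.26.
The Normal likelihood contributes (σ²)^(−n/2) exp(−SS/(2σ²)), so the posterior is Inverse-Gamma(α + n/2, β + SS/2) = Inverse-Gamma(9, 43.43).
The mode of Inverse-Gamma(a, b) is b/(a+1) = 43.43/10 ≈ 4.3430.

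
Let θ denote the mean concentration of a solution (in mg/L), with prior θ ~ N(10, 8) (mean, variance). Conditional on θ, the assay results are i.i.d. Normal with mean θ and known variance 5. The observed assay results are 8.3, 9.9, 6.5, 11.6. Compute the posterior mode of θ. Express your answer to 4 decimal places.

θ̂_MAP = 9.2000

n = 4; x̄ = (8.3 + 9.9 + 6.5 + 11.6)/4 = 36.3/4 = 9.075.
For a Normal prior and Normal likelihood with known variance, the posterior is Normal; its mode equals its mean, the precision-weighted average.
Prior precision 1/σ₀² = 1/8 = 0.125; data precision n/σ² = 4/5 = 0.8.
θ̂ = (0.125·10 + 0.8·9.075) / (0.125 + 0.8) = 8.51/0.925 = 9.2000.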